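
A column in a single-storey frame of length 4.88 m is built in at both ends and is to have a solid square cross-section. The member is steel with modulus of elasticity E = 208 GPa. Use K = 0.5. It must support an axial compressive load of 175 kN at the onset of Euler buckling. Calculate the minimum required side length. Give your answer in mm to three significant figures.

a ≈ 49.7 mm

L_e = K·L = 0.5 × 4.88 = 2.440 m
Required I = P_cr·L_e²/(π²E) = 1.750×10^5 × 2.440² / (π² × 2.08×10^11) = 5.075×10^-7 m⁴
I_req = 5.075×10^5 mm⁴
Solid square: I = a⁴/12  ⇒  a = (12I)^(1/4) = (12×5.075×10^5)^(1/4) = 49.7 mm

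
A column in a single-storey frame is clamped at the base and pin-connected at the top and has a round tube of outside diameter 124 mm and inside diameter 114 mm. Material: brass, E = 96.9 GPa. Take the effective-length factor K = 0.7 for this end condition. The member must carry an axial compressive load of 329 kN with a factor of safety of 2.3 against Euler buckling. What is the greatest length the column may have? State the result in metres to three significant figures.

L_max ≈ 2.92 m

d_o = 124 mm, d_i = 114 mm
I = π(d_o⁴ − d_i⁴)/64 = π(124⁴ − 114.0⁴)/64 = 3.315×10^6 mm⁴
I = 3.315×10^-6 m⁴
Required critical load P_cr = n·P = 2.3 × 329 = 756.7 kN = 7.567×10^5 N
From P_cr = π²EI/(K·L)²:  L = (1/K)·√(π²EI/P_cr) = (1/0.7)·√(π²×9.69×10^10×3.315×10^-6/7.567×10^5)
L = 2.92 m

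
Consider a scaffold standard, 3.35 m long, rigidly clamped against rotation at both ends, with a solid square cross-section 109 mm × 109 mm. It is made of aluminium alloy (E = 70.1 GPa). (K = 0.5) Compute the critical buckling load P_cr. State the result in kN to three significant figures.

P_cr ≈ 2900 kN

I = a⁴/12 = 109⁴/12 = 1.176×10^7 mm⁴
I = 1.176×10^7 mm⁴ = 1.176×10^-5 m⁴
Effective length L_e = K·L = 0.5 × 3.35 = 1.675 m
P_cr = π²EI / L_e² = π² × 70.1×10⁹ × 1.176×10^-5 / 1.675² = 2.901×10^6 N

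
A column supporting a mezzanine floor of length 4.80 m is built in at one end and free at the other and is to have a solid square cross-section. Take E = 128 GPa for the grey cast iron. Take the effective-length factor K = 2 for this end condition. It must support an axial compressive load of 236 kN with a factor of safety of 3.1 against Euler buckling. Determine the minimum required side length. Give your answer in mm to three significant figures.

Required P_cr = n·P = 3.1 × 236 = 731.6 kN
L_e = K·L = 2 × 4.80 = 9.600 m
Required I = P_cr·L_e²/(π²E) = 7.316×10^5 × 9.600² / (π² × 1.28×10^11) = 5.337×10^-5 m⁴
I_req = 5.337×10^7 mm⁴
Solid square: I = a⁴/12  ⇒  a = (12I)^(1/4) = (12×5.337×10^7)^(1/4) = 159 mm

a ≈ 159 mm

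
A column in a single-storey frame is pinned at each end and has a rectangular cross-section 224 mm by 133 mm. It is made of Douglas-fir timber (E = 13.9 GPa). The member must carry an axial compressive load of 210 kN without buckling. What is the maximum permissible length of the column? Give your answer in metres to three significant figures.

Buckling occurs about the weak axis: I_min = h·b³/12 with b = 133 mm (the shorter side).
I_min = 224×133³/12 = 4.392×10^7 mm⁴
I = 4.392×10^-5 m⁴
At the buckling limit P_cr = P = 2.100×10^5 N
From P_cr = π²EI/(K·L)²:  L = (1/K)·√(π²EI/P_cr) = (1/1)·√(π²×1.39×10^10×4.392×10^-5/2.100×10^5)
L = 5.36 m

L_max ≈ 5.36 m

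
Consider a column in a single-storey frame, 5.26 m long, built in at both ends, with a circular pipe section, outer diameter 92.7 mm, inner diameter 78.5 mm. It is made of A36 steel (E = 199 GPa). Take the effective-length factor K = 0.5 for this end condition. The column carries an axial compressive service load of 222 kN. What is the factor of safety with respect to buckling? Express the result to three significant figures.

d_o = 92.7 mm, d_i = 78.5 mm
I = π(d_o⁴ − d_i⁴)/64 = π(92.7⁴ − 78.50⁴)/64 = 1.761×10^6 mm⁴
I = 1.761×10^6 mm⁴ = 1.761×10^-6 m⁴
Effective length L_e = K·L = 0.5 × 5.26 = 2.630 m
P_cr = π²EI / L_e² = π² × 199×10⁹ × 1.761×10^-6 / 2.630² = 5.000×10^5 N
Factor of safety n = P_cr / P = 499.99 / 222 = 2.25

n ≈ 2.25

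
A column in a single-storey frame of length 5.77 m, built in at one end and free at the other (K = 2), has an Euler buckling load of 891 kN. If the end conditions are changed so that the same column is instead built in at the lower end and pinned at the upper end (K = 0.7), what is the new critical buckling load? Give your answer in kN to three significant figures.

P_cr ∝ 1/K², so P_cr,new = P_cr,old × (K_old/K_new)² = 891 × (2/0.7)²
= 891 × 8.163 = 7270 kN

P_cr ≈ 7270 kN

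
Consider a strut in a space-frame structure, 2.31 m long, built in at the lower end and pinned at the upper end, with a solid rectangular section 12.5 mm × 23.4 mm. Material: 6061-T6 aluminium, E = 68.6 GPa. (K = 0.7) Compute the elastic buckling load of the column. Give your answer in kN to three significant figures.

P_cr ≈ 0.986 kN

Buckling occurs about the weak axis: I_min = h·b³/12 with b = 12.5 mm (the shorter side).
I_min = 23.4×12.5³/12 = 3.809×10^3 mm⁴
I = 3.809×10^3 mm⁴ = 3.809×10^-9 m⁴
Effective length L_e = K·L = 0.7 × 2.31 = 1.617 m
P_cr = π²EI / L_e² = π² × 68.6×10⁹ × 3.809×10^-9 / 1.617² = 986.2 N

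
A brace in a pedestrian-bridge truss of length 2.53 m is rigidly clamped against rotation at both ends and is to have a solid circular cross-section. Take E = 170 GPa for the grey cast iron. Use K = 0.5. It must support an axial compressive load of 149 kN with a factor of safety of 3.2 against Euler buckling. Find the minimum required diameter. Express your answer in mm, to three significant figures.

d ≈ 55.2 mm

Required P_cr = n·P = 3.2 × 149 = 476.8 kN
L_e = K·L = 0.5 × 2.53 = 1.265 m
Required I = P_cr·L_e²/(π²E) = 4.768×10^5 × 1.265² / (π² × 1.70×10^11) = 4.547×10^-7 m⁴
I_req = 4.547×10^5 mm⁴
Solid circle: I = πd⁴/64  ⇒  d = (64I/π)^(1/4) = (64×4.547×10^5/π)^(1/4) = 55.2 mm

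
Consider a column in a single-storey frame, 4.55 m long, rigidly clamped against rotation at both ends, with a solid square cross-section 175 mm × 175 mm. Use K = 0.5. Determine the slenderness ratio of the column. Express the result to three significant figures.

I = a⁴/12 = 175⁴/12 = 7.816×10^7 mm⁴
A = 3.062×10^4 mm²;  r_min = √(I/A) = √(7.816×10^7/3.062×10^4) = 50.52 mm
L_e = K·L = 0.5 × 4.55 m = 2.275 m = 2275.0 mm
λ = L_e / r_min = 2275.0 / 50.52 = 45.0

λ ≈ 45.0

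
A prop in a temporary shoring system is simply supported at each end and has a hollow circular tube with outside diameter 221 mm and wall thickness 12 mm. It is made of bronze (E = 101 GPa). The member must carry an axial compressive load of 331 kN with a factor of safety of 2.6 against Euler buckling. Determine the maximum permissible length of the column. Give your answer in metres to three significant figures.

Inner diameter d_i = 221 − 2×12 = 197.0 mm
I = π(d_o⁴ − d_i⁴)/64 = π(221⁴ − 197.0⁴)/64 = 4.316×10^7 mm⁴
I = 4.316×10^-5 m⁴
Required critical load P_cr = n·P = 2.6 × 331 = 860.6 kN = 8.606×10^5 N
From P_cr = π²EI/(K·L)²:  L = (1/K)·√(π²EI/P_cr) = (1/1)·√(π²×1.01×10^11×4.316×10^-5/8.606×10^5)
L = 7.07 m

L_max ≈ 7.07 m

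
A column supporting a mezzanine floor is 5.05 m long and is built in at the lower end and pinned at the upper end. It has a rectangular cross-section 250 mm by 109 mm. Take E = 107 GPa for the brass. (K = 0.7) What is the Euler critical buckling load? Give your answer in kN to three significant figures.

Buckling occurs about the weak axis: I_min = h·b³/12 with b = 109 mm (the shorter side).
I_min = 250×109³/12 = 2.698×10^7 mm⁴
I = 2.698×10^7 mm⁴ = 2.698×10^-5 m⁴
Effective length L_e = K·L = 0.7 × 5.05 = 3.535 m
P_cr = π²EI / L_e² = π² × 107×10⁹ × 2.698×10^-5 / 3.535² = 2.280×10^6 N

P_cr ≈ 2280 kN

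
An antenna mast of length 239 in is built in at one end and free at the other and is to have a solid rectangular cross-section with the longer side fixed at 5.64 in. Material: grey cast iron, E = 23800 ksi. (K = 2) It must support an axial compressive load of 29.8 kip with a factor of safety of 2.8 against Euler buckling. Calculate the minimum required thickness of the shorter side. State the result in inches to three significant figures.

Required P_cr = n·P = 2.8 × 29.8 = 83.44 kip
L_e = K·L = 2 × 239 = 478.0 in
Required I = P_cr·L_e²/(π²E) = 8.344×10^4 × 478.0² / (π² × 2.38×10^7) = 81.16 in⁴
Rectangle, weak axis: I_min = h·b³/12 with h = 5.64 in fixed  ⇒  b = (12I/h)^(1/3) = 5.57 in

b ≈ 5.57 in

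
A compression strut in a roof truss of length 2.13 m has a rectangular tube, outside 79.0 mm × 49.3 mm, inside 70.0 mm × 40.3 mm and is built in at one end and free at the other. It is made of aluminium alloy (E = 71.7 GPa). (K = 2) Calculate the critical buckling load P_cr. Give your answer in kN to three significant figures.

P_cr ≈ 15.9 kN

Weak-axis I_min = (h_o·b_o³ − h_i·b_i³)/12 with b_o = 49.3, b_i = 40.30 mm (shorter outer/inner sides).
I_min = (79.0×49.3³ − 70.00×40.30³)/12 = 4.070×10^5 mm⁴
I = 4.070×10^5 mm⁴ = 4.070×10^-7 m⁴
Effective length L_e = K·L = 2 × 2.13 = 4.260 m
P_cr = π²EI / L_e² = π² × 71.7×10⁹ × 4.070×10^-7 / 4.260² = 1.587×10^4 N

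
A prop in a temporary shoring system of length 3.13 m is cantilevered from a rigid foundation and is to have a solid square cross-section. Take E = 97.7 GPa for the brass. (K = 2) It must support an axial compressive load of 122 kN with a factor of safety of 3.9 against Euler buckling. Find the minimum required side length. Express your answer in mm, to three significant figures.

Required P_cr = n·P = 3.9 × 122 = 475.8 kN
L_e = K·L = 2 × 3.13 = 6.260 m
Required I = P_cr·L_e²/(π²E) = 4.758×10^5 × 6.260² / (π² × 9.77×10^10) = 1.934×10^-5 m⁴
I_req = 1.934×10^7 mm⁴
Solid square: I = a⁴/12  ⇒  a = (12I)^(1/4) = (12×1.934×10^7)^(1/4) = 123 mm

a ≈ 123 mm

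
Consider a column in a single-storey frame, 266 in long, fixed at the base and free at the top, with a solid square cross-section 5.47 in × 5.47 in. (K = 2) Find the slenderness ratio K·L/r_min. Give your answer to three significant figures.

λ ≈ 337

For a square r = a/√12 = 5.47/√12 = 1.579 in
L_e = K·L = 2 × 266 = 532.0 in
λ = L_e / r_min = 532.00 / 1.579 = 337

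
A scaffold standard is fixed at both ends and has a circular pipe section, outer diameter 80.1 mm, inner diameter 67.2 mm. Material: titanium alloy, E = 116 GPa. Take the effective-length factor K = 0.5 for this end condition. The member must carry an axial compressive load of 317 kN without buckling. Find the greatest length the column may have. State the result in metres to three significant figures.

d_o = 80.1 mm, d_i = 67.2 mm
I = π(d_o⁴ − d_i⁴)/64 = π(80.1⁴ − 67.20⁴)/64 = 1.020×10^6 mm⁴
I = 1.020×10^-6 m⁴
At the buckling limit P_cr = P = 3.170×10^5 N
From P_cr = π²EI/(K·L)²:  L = (1/K)·√(π²EI/P_cr) = (1/0.5)·√(π²×1.16×10^11×1.020×10^-6/3.170×10^5)
L = 3.84 m

L_max ≈ 3.84 m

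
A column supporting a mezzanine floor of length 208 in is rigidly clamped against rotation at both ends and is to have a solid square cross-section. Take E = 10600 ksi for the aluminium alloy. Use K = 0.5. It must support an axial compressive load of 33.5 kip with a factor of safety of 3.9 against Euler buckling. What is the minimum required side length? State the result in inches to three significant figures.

Required P_cr = n·P = 3.9 × 33.5 = 130.6 kip
L_e = K·L = 0.5 × 208 = 104.0 in
Required I = P_cr·L_e²/(π²E) = 1.306×10^5 × 104.0² / (π² × 1.06×10^7) = 13.51 in⁴
Solid square: I = a⁴/12  ⇒  a = (12I)^(1/4) = (12×13.51)^(1/4) = 3.57 in

a ≈ 3.57 in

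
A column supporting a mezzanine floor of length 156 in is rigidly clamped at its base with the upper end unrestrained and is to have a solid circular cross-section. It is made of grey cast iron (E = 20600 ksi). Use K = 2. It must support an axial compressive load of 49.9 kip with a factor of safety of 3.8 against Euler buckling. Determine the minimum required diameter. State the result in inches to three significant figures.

d ≈ 6.56 in

Required P_cr = n·P = 3.8 × 49.9 = 189.6 kip
L_e = K·L = 2 × 156 = 312.0 in
Required I = P_cr·L_e²/(π²E) = 1.896×10^5 × 312.0² / (π² × 2.06×10^7) = 90.79 in⁴
Solid circle: I = πd⁴/64  ⇒  d = (64I/π)^(1/4) = (64×90.79/π)^(1/4) = 6.56 in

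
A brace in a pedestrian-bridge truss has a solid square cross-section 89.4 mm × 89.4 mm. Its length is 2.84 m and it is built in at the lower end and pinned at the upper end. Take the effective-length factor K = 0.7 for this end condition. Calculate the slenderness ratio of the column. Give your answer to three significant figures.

λ ≈ 77.0

I = a⁴/12 = 89.4⁴/12 = 5.323×10^6 mm⁴
A = 7.992×10^3 mm²;  r_min = √(I/A) = √(5.323×10^6/7.992×10^3) = 25.81 mm
L_e = K·L = 0.7 × 2.84 m = 1.988 m = 1988.0 mm
λ = L_e / r_min = 1988.0 / 25.81 = 77.0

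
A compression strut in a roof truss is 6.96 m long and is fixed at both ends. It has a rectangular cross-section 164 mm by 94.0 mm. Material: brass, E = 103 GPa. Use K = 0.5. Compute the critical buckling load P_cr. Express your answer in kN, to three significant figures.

Buckling occurs about the weak axis: I_min = h·b³/12 with b = 94.0 mm (the shorter side).
I_min = 164×94.0³/12 = 1.135×10^7 mm⁴
I = 1.135×10^7 mm⁴ = 1.135×10^-5 m⁴
Effective length L_e = K·L = 0.5 × 6.96 = 3.480 m
P_cr = π²EI / L_e² = π² × 103×10⁹ × 1.135×10^-5 / 3.480² = 9.529×10^5 N

P_cr ≈ 953 kN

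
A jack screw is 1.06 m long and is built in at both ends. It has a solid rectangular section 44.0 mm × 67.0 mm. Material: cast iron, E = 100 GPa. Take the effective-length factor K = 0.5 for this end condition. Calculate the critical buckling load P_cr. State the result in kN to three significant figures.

P_cr ≈ 1670 kN

Buckling occurs about the weak axis: I_min = h·b³/12 with b = 44.0 mm (the shorter side).
I_min = 67.0×44.0³/12 = 4.756×10^5 mm⁴
I = 4.756×10^5 mm⁴ = 4.756×10^-7 m⁴
Effective length L_e = K·L = 0.5 × 1.06 = 0.5300 m
P_cr = π²EI / L_e² = π² × 100×10⁹ × 4.756×10^-7 / 0.5300² = 1.671×10^6 N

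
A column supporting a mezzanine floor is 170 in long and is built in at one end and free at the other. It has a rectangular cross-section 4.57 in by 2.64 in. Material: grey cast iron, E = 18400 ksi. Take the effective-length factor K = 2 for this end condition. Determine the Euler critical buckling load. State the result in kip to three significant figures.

Buckling occurs about the weak axis: I_min = h·b³/12 with b = 2.64 in (the shorter side).
I_min = 4.57×2.64³/12 = 7.007 in⁴
Effective length L_e = K·L = 2 × 170 = 340.0 in
P_cr = π²EI / L_e² = π² × 18400×10³ × 7.007 / 340.0² = 1.101×10^4 lb

P_cr ≈ 11.0 kip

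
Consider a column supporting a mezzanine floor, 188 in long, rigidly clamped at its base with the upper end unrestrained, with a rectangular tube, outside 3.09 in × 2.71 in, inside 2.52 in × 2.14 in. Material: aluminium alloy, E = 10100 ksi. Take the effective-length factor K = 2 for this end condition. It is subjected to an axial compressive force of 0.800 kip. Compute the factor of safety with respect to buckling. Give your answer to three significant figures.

n ≈ 2.70

Weak-axis I_min = (h_o·b_o³ − h_i·b_i³)/12 with b_o = 2.71, b_i = 2.140 in (shorter outer/inner sides).
I_min = (3.09×2.71³ − 2.520×2.140³)/12 = 3.067 in⁴
Effective length L_e = K·L = 2 × 188 = 376.0 in
P_cr = π²EI / L_e² = π² × 10100×10³ × 3.067 / 376.0² = 2.162×10^3 lb
Factor of safety n = P_cr / P = 2.1624 / 0.800 = 2.70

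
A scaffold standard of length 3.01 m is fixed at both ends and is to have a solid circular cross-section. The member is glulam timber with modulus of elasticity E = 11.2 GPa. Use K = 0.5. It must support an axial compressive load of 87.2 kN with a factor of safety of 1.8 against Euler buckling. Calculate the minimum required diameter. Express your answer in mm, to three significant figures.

d ≈ 90.0 mm

Required P_cr = n·P = 1.8 × 87.2 = 157.0 kN
L_e = K·L = 0.5 × 3.01 = 1.505 m
Required I = P_cr·L_e²/(π²E) = 1.570×10^5 × 1.505² / (π² × 1.12×10^10) = 3.216×10^-6 m⁴
I_req = 3.216×10^6 mm⁴
Solid circle: I = πd⁴/64  ⇒  d = (64I/π)^(1/4) = (64×3.216×10^6/π)^(1/4) = 90.0 mm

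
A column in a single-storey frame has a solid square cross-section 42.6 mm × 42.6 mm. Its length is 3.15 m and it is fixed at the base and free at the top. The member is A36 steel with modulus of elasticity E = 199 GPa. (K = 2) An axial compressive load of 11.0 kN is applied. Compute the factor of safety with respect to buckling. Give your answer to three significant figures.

I = a⁴/12 = 42.6⁴/12 = 2.744×10^5 mm⁴
I = 2.744×10^5 mm⁴ = 2.744×10^-7 m⁴
Effective length L_e = K·L = 2 × 3.15 = 6.300 m
P_cr = π²EI / L_e² = π² × 199×10⁹ × 2.744×10^-7 / 6.300² = 1.358×10^4 N
Factor of safety n = P_cr / P = 13.581 / 11.0 = 1.23

n ≈ 1.23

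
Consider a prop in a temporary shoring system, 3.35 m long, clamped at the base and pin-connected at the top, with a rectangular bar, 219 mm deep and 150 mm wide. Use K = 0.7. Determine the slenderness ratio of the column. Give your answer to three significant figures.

λ ≈ 54.2

For a rectangle r_min = b/√12 = 150/√12 = 43.30 mm
L_e = K·L = 0.7 × 3.35 m = 2.345 m = 2345.0 mm
λ = L_e / r_min = 2345.0 / 43.30 = 54.2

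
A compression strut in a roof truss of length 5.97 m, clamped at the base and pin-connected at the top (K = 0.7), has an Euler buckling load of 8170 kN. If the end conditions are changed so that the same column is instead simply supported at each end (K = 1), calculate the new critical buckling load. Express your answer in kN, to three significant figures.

P_cr ∝ 1/K², so P_cr,new = P_cr,old × (K_old/K_new)² = 8170 × (0.7/1)²
= 8170 × 0.4900 = 4000 kN

P_cr ≈ 4000 kN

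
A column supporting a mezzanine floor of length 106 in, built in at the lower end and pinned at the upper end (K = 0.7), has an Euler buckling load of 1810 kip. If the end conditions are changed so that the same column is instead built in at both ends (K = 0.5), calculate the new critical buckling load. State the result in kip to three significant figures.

P_cr ≈ 3550 kip

P_cr ∝ 1/K², so P_cr,new = P_cr,old × (K_old/K_new)² = 1810 × (0.7/0.5)²
= 1810 × 1.960 = 3550 kip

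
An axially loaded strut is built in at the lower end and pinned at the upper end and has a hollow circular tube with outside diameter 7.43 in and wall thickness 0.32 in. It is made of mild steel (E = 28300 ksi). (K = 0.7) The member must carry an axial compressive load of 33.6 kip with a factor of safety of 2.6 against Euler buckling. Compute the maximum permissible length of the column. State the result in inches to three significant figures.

Inner diameter d_i = 7.43 − 2×0.32 = 6.790 in
I = π(d_o⁴ − d_i⁴)/64 = π(7.43⁴ − 6.790⁴)/64 = 45.26 in⁴
Required critical load P_cr = n·P = 2.6 × 33.6 = 87.36 kip = 8.736×10^4 lb
From P_cr = π²EI/(K·L)²:  L = (1/K)·√(π²EI/P_cr) = (1/0.7)·√(π²×2.83×10^7×45.26/8.736×10^4)
L = 543 in

L_max ≈ 543 in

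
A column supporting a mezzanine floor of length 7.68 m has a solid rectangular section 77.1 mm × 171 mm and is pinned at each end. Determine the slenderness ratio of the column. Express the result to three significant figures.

λ ≈ 345

For a rectangle r_min = b/√12 = 77.1/√12 = 22.26 mm
L_e = K·L = 1 × 7.68 m = 7.680 m = 7680.0 mm
λ = L_e / r_min = 7680.0 / 22.26 = 345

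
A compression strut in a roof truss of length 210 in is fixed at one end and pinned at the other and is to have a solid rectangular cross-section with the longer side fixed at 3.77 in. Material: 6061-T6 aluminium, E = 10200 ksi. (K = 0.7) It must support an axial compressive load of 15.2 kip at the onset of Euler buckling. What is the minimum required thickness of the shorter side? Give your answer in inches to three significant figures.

L_e = K·L = 0.7 × 210 = 147.0 in
Required I = P_cr·L_e²/(π²E) = 1.520×10^4 × 147.0² / (π² × 1.02×10^7) = 3.263 in⁴
Rectangle, weak axis: I_min = h·b³/12 with h = 3.77 in fixed  ⇒  b = (12I/h)^(1/3) = 2.18 in

b ≈ 2.18 in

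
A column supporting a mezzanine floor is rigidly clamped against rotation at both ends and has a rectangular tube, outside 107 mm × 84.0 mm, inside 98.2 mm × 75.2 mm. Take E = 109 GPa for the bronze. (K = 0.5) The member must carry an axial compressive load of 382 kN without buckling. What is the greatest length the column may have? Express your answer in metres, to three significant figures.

Weak-axis I_min = (h_o·b_o³ − h_i·b_i³)/12 with b_o = 84.0, b_i = 75.20 mm (shorter outer/inner sides).
I_min = (107×84.0³ − 98.20×75.20³)/12 = 1.805×10^6 mm⁴
I = 1.805×10^-6 m⁴
At the buckling limit P_cr = P = 3.820×10^5 N
From P_cr = π²EI/(K·L)²:  L = (1/K)·√(π²EI/P_cr) = (1/0.5)·√(π²×1.09×10^11×1.805×10^-6/3.820×10^5)
L = 4.51 m

L_max ≈ 4.51 m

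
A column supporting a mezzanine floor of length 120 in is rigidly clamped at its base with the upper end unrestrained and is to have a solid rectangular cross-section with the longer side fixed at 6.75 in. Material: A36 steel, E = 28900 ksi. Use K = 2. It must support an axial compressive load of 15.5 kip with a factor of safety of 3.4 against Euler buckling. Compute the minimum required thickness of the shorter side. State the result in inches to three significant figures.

Required P_cr = n·P = 3.4 × 15.5 = 52.70 kip
L_e = K·L = 2 × 120 = 240.0 in
Required I = P_cr·L_e²/(π²E) = 5.270×10^4 × 240.0² / (π² × 2.89×10^7) = 10.64 in⁴
Rectangle, weak axis: I_min = h·b³/12 with h = 6.75 in fixed  ⇒  b = (12I/h)^(1/3) = 2.66 in

b ≈ 2.66 in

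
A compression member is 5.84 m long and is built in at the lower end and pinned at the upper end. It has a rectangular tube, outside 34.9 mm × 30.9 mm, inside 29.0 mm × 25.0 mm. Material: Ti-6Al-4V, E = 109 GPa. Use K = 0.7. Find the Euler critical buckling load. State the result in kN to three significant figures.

Weak-axis I_min = (h_o·b_o³ − h_i·b_i³)/12 with b_o = 30.9, b_i = 25.00 mm (shorter outer/inner sides).
I_min = (34.9×30.9³ − 29.00×25.00³)/12 = 4.805×10^4 mm⁴
I = 4.805×10^4 mm⁴ = 4.805×10^-8 m⁴
Effective length L_e = K·L = 0.7 × 5.84 = 4.088 m
P_cr = π²EI / L_e² = π² × 109×10⁹ × 4.805×10^-8 / 4.088² = 3.093×10^3 N

P_cr ≈ 3.09 kN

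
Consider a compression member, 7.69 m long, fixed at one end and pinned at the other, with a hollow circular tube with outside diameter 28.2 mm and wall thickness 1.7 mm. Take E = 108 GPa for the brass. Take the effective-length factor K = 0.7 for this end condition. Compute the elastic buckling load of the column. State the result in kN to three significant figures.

Inner diameter d_i = 28.2 − 2×1.7 = 24.80 mm
I = π(d_o⁴ − d_i⁴)/64 = π(28.2⁴ − 24.80⁴)/64 = 1.247×10^4 mm⁴
I = 1.247×10^4 mm⁴ = 1.247×10^-8 m⁴
Effective length L_e = K·L = 0.7 × 7.69 = 5.383 m
P_cr = π²EI / L_e² = π² × 108×10⁹ × 1.247×10^-8 / 5.383² = 458.9 N

P_cr ≈ 0.459 kN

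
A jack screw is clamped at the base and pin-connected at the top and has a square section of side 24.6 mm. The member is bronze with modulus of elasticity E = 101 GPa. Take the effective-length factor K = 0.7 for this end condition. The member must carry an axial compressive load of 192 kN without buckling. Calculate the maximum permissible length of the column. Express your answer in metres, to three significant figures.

I = a⁴/12 = 24.6⁴/12 = 3.052×10^4 mm⁴
I = 3.052×10^-8 m⁴
At the buckling limit P_cr = P = 1.920×10^5 N
From P_cr = π²EI/(K·L)²:  L = (1/K)·√(π²EI/P_cr) = (1/0.7)·√(π²×1.01×10^11×3.052×10^-8/1.920×10^5)
L = 0.569 m

L_max ≈ 0.569 m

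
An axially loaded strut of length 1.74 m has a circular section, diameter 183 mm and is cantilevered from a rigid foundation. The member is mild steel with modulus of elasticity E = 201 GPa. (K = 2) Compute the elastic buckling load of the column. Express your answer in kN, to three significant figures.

P_cr ≈ 9020 kN

I = πd⁴/64 = π×183⁴/64 = 5.505×10^7 mm⁴
I = 5.505×10^7 mm⁴ = 5.505×10^-5 m⁴
Effective length L_e = K·L = 2 × 1.74 = 3.480 m
P_cr = π²EI / L_e² = π² × 201×10⁹ × 5.505×10^-5 / 3.480² = 9.018×10^6 N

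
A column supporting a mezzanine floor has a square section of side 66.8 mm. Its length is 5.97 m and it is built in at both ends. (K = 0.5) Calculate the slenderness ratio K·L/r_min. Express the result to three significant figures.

λ ≈ 155

For a square r = a/√12 = 66.8/√12 = 19.28 mm
L_e = K·L = 0.5 × 5.97 m = 2.985 m = 2985.0 mm
λ = L_e / r_min = 2985.0 / 19.28 = 155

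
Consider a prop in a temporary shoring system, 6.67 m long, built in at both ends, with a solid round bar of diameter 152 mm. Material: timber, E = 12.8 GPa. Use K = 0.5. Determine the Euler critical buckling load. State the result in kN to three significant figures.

P_cr ≈ 298 kN

I = πd⁴/64 = π×152⁴/64 = 2.620×10^7 mm⁴
I = 2.620×10^7 mm⁴ = 2.620×10^-5 m⁴
Effective length L_e = K·L = 0.5 × 6.67 = 3.335 m
P_cr = π²EI / L_e² = π² × 12.8×10⁹ × 2.620×10^-5 / 3.335² = 2.976×10^5 N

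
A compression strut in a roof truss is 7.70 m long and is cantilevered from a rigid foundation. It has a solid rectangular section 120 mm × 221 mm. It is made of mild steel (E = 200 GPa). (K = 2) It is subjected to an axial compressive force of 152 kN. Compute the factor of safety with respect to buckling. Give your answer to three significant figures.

n ≈ 1.74

Buckling occurs about the weak axis: I_min = h·b³/12 with b = 120 mm (the shorter side).
I_min = 221×120³/12 = 3.182×10^7 mm⁴
I = 3.182×10^7 mm⁴ = 3.182×10^-5 m⁴
Effective length L_e = K·L = 2 × 7.70 = 15.40 m
P_cr = π²EI / L_e² = π² × 200×10⁹ × 3.182×10^-5 / 15.40² = 2.649×10^5 N
Factor of safety n = P_cr / P = 264.88 / 152 = 1.74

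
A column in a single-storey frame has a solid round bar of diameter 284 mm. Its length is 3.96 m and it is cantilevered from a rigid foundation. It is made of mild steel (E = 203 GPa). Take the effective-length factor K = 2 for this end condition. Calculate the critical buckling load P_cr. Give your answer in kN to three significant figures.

P_cr ≈ 10200 kN

I = πd⁴/64 = π×284⁴/64 = 3.193×10^8 mm⁴
I = 3.193×10^8 mm⁴ = 3.193×10^-4 m⁴
Effective length L_e = K·L = 2 × 3.96 = 7.920 m
P_cr = π²EI / L_e² = π² × 203×10⁹ × 3.193×10^-4 / 7.920² = 1.020×10^7 N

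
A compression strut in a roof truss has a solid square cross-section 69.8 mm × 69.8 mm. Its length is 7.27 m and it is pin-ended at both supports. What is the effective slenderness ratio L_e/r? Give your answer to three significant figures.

λ ≈ 361

For a square r = a/√12 = 69.8/√12 = 20.15 mm
L_e = K·L = 1 × 7.27 m = 7.270 m = 7270.0 mm
λ = L_e / r_min = 7270.0 / 20.15 = 361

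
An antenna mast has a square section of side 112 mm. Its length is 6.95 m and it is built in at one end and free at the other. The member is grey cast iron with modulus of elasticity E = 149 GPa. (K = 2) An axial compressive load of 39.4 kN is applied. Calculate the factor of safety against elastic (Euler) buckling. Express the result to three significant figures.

n ≈ 2.53

I = a⁴/12 = 112⁴/12 = 1.311×10^7 mm⁴
I = 1.311×10^7 mm⁴ = 1.311×10^-5 m⁴
Effective length L_e = K·L = 2 × 6.95 = 13.90 m
P_cr = π²EI / L_e² = π² × 149×10⁹ × 1.311×10^-5 / 13.90² = 9.980×10^4 N
Factor of safety n = P_cr / P = 99.804 / 39.4 = 2.53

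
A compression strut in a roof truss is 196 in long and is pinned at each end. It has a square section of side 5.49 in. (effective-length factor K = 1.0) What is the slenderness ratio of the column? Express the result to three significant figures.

λ ≈ 124

I = a⁴/12 = 5.49⁴/12 = 75.70 in⁴
A = 30.14 in²;  r_min = √(I/A) = √(75.70/30.14) = 1.585 in
L_e = K·L = 1 × 196 = 196.0 in
λ = L_e / r_min = 196.00 / 1.585 = 124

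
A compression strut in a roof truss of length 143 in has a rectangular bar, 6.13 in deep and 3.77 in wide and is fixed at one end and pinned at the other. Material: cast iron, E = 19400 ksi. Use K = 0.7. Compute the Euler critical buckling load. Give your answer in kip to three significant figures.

Buckling occurs about the weak axis: I_min = h·b³/12 with b = 3.77 in (the shorter side).
I_min = 6.13×3.77³/12 = 27.37 in⁴
Effective length L_e = K·L = 0.7 × 143 = 100.1 in
P_cr = π²EI / L_e² = π² × 19400×10³ × 27.37 / 100.1² = 5.230×10^5 lb

P_cr ≈ 523 kip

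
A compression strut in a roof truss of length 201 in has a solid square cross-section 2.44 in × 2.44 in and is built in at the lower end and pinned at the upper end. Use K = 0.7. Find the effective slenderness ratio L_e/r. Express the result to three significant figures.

For a square r = a/√12 = 2.44/√12 = 0.7044 in
L_e = K·L = 0.7 × 201 = 140.7 in
λ = L_e / r_min = 140.70 / 0.7044 = 200

λ ≈ 200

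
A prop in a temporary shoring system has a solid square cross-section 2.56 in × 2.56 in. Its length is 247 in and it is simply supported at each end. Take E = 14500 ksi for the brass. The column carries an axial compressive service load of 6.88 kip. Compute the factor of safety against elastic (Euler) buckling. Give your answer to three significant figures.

I = a⁴/12 = 2.56⁴/12 = 3.579 in⁴
Effective length L_e = K·L = 1 × 247 = 247.0 in
P_cr = π²EI / L_e² = π² × 14500×10³ × 3.579 / 247.0² = 8.396×10^3 lb
Factor of safety n = P_cr / P = 8.3956 / 6.88 = 1.22

n ≈ 1.22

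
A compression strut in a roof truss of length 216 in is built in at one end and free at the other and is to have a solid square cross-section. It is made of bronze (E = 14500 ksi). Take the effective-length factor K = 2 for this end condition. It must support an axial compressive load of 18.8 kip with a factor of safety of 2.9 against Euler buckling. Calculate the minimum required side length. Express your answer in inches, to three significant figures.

Required P_cr = n·P = 2.9 × 18.8 = 54.52 kip
L_e = K·L = 2 × 216 = 432.0 in
Required I = P_cr·L_e²/(π²E) = 5.452×10^4 × 432.0² / (π² × 1.45×10^7) = 71.10 in⁴
Solid square: I = a⁴/12  ⇒  a = (12I)^(1/4) = (12×71.10)^(1/4) = 5.40 in

a ≈ 5.40 in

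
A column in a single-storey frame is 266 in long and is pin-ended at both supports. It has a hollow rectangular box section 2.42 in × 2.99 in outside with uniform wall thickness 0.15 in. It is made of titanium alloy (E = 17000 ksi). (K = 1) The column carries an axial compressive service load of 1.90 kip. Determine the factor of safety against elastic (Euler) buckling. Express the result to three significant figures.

Inner dimensions: h_i = 2.99 − 2×0.15 = 2.690 in, b_i = 2.42 − 2×0.15 = 2.120 in
Weak-axis I_min = (h_o·b_o³ − h_i·b_i³)/12 with b_o = 2.42, b_i = 2.120 in (shorter outer/inner sides).
I_min = (2.99×2.42³ − 2.690×2.120³)/12 = 1.395 in⁴
Effective length L_e = K·L = 1 × 266 = 266.0 in
P_cr = π²EI / L_e² = π² × 17000×10³ × 1.395 / 266.0² = 3.309×10^3 lb
Factor of safety n = P_cr / P = 3.3090 / 1.90 = 1.74

n ≈ 1.74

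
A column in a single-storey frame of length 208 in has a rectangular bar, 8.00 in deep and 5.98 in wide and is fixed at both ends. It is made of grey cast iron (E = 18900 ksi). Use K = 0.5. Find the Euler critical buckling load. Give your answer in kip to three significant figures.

P_cr ≈ 2460 kip

Buckling occurs about the weak axis: I_min = h·b³/12 with b = 5.98 in (the shorter side).
I_min = 8.00×5.98³/12 = 142.6 in⁴
Effective length L_e = K·L = 0.5 × 208 = 104.0 in
P_cr = π²EI / L_e² = π² × 18900×10³ × 142.6 / 104.0² = 2.459×10^6 lb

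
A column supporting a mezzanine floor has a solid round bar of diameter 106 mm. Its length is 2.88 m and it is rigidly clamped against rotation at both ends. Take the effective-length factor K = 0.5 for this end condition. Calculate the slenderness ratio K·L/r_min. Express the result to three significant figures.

λ ≈ 54.3

I = πd⁴/64 = π×106⁴/64 = 6.197×10^6 mm⁴
A = 8.825×10^3 mm²;  r_min = √(I/A) = √(6.197×10^6/8.825×10^3) = 26.50 mm
L_e = K·L = 0.5 × 2.88 m = 1.440 m = 1440.0 mm
λ = L_e / r_min = 1440.0 / 26.50 = 54.3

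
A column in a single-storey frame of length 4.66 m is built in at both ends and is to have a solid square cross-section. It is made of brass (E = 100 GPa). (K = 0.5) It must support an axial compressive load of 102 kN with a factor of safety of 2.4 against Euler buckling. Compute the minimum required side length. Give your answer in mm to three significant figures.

Required P_cr = n·P = 2.4 × 102 = 244.8 kN
L_e = K·L = 0.5 × 4.66 = 2.330 m
Required I = P_cr·L_e²/(π²E) = 2.448×10^5 × 2.330² / (π² × 1.00×10^11) = 1.347×10^-6 m⁴
I_req = 1.347×10^6 mm⁴
Solid square: I = a⁴/12  ⇒  a = (12I)^(1/4) = (12×1.347×10^6)^(1/4) = 63.4 mm

a ≈ 63.4 mm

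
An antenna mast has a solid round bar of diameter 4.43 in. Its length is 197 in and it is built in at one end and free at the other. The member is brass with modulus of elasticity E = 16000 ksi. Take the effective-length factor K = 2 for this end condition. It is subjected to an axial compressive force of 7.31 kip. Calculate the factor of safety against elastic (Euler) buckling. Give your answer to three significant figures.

I = πd⁴/64 = π×4.43⁴/64 = 18.91 in⁴
Effective length L_e = K·L = 2 × 197 = 394.0 in
P_cr = π²EI / L_e² = π² × 16000×10³ × 18.91 / 394.0² = 1.923×10^4 lb
Factor of safety n = P_cr / P = 19.231 / 7.31 = 2.63

n ≈ 2.63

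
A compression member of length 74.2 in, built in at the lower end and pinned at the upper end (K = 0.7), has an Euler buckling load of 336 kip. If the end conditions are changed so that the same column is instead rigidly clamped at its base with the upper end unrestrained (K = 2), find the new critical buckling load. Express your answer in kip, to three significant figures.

P_cr ≈ 41.2 kip

P_cr ∝ 1/K², so P_cr,new = P_cr,old × (K_old/K_new)² = 336 × (0.7/2)²
= 336 × 0.1225 = 41.2 kip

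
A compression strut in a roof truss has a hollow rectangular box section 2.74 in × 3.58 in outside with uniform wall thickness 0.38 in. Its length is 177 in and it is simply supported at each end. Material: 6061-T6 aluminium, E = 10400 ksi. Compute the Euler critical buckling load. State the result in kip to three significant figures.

P_cr ≈ 14.1 kip

Inner dimensions: h_i = 3.58 − 2×0.38 = 2.820 in, b_i = 2.74 − 2×0.38 = 1.980 in
Weak-axis I_min = (h_o·b_o³ − h_i·b_i³)/12 with b_o = 2.74, b_i = 1.980 in (shorter outer/inner sides).
I_min = (3.58×2.74³ − 2.820×1.980³)/12 = 4.313 in⁴
Effective length L_e = K·L = 1 × 177 = 177.0 in
P_cr = π²EI / L_e² = π² × 10400×10³ × 4.313 / 177.0² = 1.413×10^4 lb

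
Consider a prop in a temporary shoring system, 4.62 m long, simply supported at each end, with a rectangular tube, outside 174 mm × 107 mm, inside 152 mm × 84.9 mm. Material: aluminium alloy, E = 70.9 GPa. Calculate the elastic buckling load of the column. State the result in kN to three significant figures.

P_cr ≈ 328 kN

Weak-axis I_min = (h_o·b_o³ − h_i·b_i³)/12 with b_o = 107, b_i = 84.90 mm (shorter outer/inner sides).
I_min = (174×107³ − 152.0×84.90³)/12 = 1.001×10^7 mm⁴
I = 1.001×10^7 mm⁴ = 1.001×10^-5 m⁴
Effective length L_e = K·L = 1 × 4.62 = 4.620 m
P_cr = π²EI / L_e² = π² × 70.9×10⁹ × 1.001×10^-5 / 4.620² = 3.282×10^5 N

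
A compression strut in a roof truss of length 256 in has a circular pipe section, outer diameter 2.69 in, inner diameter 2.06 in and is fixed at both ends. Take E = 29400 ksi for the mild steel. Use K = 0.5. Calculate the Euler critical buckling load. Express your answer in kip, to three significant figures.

d_o = 2.69 in, d_i = 2.06 in
I = π(d_o⁴ − d_i⁴)/64 = π(2.69⁴ − 2.060⁴)/64 = 1.686 in⁴
Effective length L_e = K·L = 0.5 × 256 = 128.0 in
P_cr = π²EI / L_e² = π² × 29400×10³ × 1.686 / 128.0² = 2.986×10^4 lb

P_cr ≈ 29.9 kip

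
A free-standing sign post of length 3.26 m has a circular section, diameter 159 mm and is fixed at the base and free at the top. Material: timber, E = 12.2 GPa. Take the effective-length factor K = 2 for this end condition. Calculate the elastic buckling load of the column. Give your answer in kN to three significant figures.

P_cr ≈ 88.9 kN

I = πd⁴/64 = π×159⁴/64 = 3.137×10^7 mm⁴
I = 3.137×10^7 mm⁴ = 3.137×10^-5 m⁴
Effective length L_e = K·L = 2 × 3.26 = 6.520 m
P_cr = π²EI / L_e² = π² × 12.2×10⁹ × 3.137×10^-5 / 6.520² = 8.886×10^4 N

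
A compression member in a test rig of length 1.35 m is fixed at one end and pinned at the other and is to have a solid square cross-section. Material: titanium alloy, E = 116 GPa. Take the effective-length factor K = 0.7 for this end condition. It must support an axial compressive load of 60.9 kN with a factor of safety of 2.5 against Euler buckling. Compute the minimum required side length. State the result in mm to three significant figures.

a ≈ 34.6 mm

Required P_cr = n·P = 2.5 × 60.9 = 152.2 kN
L_e = K·L = 0.7 × 1.35 = 0.9450 m
Required I = P_cr·L_e²/(π²E) = 1.522×10^5 × 0.9450² / (π² × 1.16×10^11) = 1.188×10^-7 m⁴
I_req = 1.188×10^5 mm⁴
Solid square: I = a⁴/12  ⇒  a = (12I)^(1/4) = (12×1.188×10^5)^(1/4) = 34.6 mm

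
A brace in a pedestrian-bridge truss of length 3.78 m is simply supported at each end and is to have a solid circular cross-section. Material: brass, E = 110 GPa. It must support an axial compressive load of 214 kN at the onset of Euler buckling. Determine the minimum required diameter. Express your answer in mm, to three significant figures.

L_e = K·L = 1 × 3.78 = 3.780 m
Required I = P_cr·L_e²/(π²E) = 2.140×10^5 × 3.780² / (π² × 1.10×10^11) = 2.816×10^-6 m⁴
I_req = 2.816×10^6 mm⁴
Solid circle: I = πd⁴/64  ⇒  d = (64I/π)^(1/4) = (64×2.816×10^6/π)^(1/4) = 87.0 mm

d ≈ 87.0 mm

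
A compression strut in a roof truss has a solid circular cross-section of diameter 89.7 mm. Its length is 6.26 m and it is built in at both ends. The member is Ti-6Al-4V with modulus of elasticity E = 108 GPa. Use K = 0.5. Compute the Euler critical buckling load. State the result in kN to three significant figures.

P_cr ≈ 346 kN

I = πd⁴/64 = π×89.7⁴/64 = 3.178×10^6 mm⁴
I = 3.178×10^6 mm⁴ = 3.178×10^-6 m⁴
Effective length L_e = K·L = 0.5 × 6.26 = 3.130 m
P_cr = π²EI / L_e² = π² × 108×10⁹ × 3.178×10^-6 / 3.130² = 3.458×10^5 N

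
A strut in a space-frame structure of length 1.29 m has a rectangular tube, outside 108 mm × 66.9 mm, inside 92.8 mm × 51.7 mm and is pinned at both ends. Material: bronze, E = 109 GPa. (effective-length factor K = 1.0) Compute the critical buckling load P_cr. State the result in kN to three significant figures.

Weak-axis I_min = (h_o·b_o³ − h_i·b_i³)/12 with b_o = 66.9, b_i = 51.70 mm (shorter outer/inner sides).
I_min = (108×66.9³ − 92.80×51.70³)/12 = 1.626×10^6 mm⁴
I = 1.626×10^6 mm⁴ = 1.626×10^-6 m⁴
Effective length L_e = K·L = 1 × 1.29 = 1.290 m
P_cr = π²EI / L_e² = π² × 109×10⁹ × 1.626×10^-6 / 1.290² = 1.051×10^6 N

P_cr ≈ 1050 kN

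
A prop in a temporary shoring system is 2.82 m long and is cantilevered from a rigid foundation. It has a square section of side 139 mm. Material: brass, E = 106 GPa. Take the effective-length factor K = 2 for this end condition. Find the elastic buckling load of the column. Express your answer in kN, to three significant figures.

I = a⁴/12 = 139⁴/12 = 3.111×10^7 mm⁴
I = 3.111×10^7 mm⁴ = 3.111×10^-5 m⁴
Effective length L_e = K·L = 2 × 2.82 = 5.640 m
P_cr = π²EI / L_e² = π² × 106×10⁹ × 3.111×10^-5 / 5.640² = 1.023×10^6 N

P_cr ≈ 1020 kN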